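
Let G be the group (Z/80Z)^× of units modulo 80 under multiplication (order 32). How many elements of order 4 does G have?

24

Enumerating element orders in G gives 24 elements of order 4.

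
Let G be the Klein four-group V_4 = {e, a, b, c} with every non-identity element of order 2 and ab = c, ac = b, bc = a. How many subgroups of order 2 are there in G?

3

|G| = 4 and 2 | 4, so subgroups of order 2 are possible by Lagrange.
The subgroups of order 2 are: {e, a}; {e, b}; {e, c}.
So G has 3 subgroups of order 2.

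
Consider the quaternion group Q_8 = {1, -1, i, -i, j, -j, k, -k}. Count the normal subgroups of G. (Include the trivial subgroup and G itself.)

6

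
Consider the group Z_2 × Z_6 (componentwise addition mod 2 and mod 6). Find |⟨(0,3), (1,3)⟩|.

4

|⟨(0,3)⟩| = 2 and |⟨(1,3)⟩| = 2, so |H| is a multiple of lcm(2, 2) = 2 and divides |G| = 12.
Closing under the operation: H = {(0,0), (0,3), (1,0), (1,3)}, so |H| = 4.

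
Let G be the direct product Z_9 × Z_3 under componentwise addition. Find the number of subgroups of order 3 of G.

|G| = 27 and 3 | 27, so subgroups of order 3 are possible by Lagrange.
The subgroups of order 3 are: {(0,0), (0,1), (0,2)}; {(0,0), (3,0), (6,0)}; {(0,0), (3,1), (6,2)}; {(0,0), (3,2), (6,1)}.
So G has 4 subgroups of order 3.

4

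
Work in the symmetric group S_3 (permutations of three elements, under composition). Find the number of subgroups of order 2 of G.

3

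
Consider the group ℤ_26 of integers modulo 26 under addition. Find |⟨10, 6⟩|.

13

|⟨10⟩| = 13 and |⟨6⟩| = 13, so |H| is a multiple of lcm(13, 13) = 13 and divides |G| = 26.
Closing under the operation: H = {0, 2, 4, 6, 8, 10, 12, 14, 16, 18, 20, 22, 24}, so |H| = 13.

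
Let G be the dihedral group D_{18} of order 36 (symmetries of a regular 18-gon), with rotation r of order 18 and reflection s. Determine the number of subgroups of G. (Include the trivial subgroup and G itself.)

45

|G| = 36, so by Lagrange every subgroup order divides 36. Divisors: 1, 2, 3, 4, 6, 9, 12, 18, 36.
Subgroups by order — order 1: 1; order 2: 19; order 3: 1; order 4: 9; order 6: 7; order 9: 1; order 12: 3; order 18: 3; order 36: 1.
Total: 1 + 19 + 1 + 9 + 7 + 1 + 3 + 3 + 1 = 45.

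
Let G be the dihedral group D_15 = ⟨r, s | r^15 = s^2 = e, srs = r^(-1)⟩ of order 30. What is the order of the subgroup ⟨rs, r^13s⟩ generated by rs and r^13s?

|⟨rs⟩| = 2 and |⟨r^13s⟩| = 2, so |H| is a multiple of lcm(2, 2) = 2 and divides |G| = 30.
Closing under the operation: H = {e, r^3, r^6, r^9, r^12, rs, r^4s, r^7s, r^10s, r^13s}, so |H| = 10.

10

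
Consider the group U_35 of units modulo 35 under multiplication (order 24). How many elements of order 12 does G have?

8

The elements of order 12 are: 2, 3, 12, 17, 18, 23, 32, 33.
That's 8.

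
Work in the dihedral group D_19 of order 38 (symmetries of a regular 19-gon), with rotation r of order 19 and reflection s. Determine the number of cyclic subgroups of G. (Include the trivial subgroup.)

Group the elements of G by the cyclic subgroup they generate; each cyclic subgroup of order d accounts for φ(d) elements.
Cyclic subgroups by order — order 1: 1; order 2: 19; order 19: 1.
Total: 21.

21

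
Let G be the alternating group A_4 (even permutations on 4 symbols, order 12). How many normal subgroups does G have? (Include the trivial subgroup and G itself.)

3

G has 10 subgroups. Checking conjugation-invariance by order — order 1: 1/1 normal; order 2: 0/3 normal; order 3: 0/4 normal; order 4: 1/1 normal; order 12: 1/1 normal.
Total normal subgroups: 3.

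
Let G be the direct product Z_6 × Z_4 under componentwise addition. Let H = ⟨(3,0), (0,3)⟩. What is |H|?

|⟨(3,0)⟩| = 2 and |⟨(0,3)⟩| = 4, so |H| is a multiple of lcm(2, 4) = 4 and divides |G| = 24.
Closing under the operation: H = {(0,0), (0,1), (0,2), (0,3), (3,0), (3,1), (3,2), (3,3)}, so |H| = 8.

8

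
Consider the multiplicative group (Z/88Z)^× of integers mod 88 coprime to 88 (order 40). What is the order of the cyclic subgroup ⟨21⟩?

Compute successive powers of 21 mod 88: 21, 1; 21^2 ≡ 1 (mod 88).
So |⟨21⟩| = 2.

2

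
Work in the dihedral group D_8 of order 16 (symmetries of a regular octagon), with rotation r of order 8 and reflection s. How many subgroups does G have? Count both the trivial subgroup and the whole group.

|G| = 16, so by Lagrange every subgroup order divides 16. Divisors: 1, 2, 4, 8, 16.
Subgroups by order — order 1: 1; order 2: 9; order 4: 5; order 8: 3; order 16: 1.
Total: 1 + 9 + 5 + 3 + 1 = 19.

19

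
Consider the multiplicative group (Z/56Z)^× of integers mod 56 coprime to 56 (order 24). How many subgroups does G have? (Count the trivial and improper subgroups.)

32

|G| = 24, so by Lagrange every subgroup order divides 24. Divisors: 1, 2, 3, 4, 6, 8, 12, 24.
Subgroups by order — order 1: 1; order 2: 7; order 3: 1; order 4: 7; order 6: 7; order 8: 1; order 12: 7; order 24: 1.
Total: 1 + 7 + 1 + 7 + 7 + 1 + 7 + 1 = 32.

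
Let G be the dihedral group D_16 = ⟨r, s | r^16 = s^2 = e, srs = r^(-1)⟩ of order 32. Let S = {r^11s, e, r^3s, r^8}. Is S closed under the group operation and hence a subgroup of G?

Yes

|S| = 4 divides |G| = 32, consistent with Lagrange.
S contains the identity, every element's inverse is in S, and S is closed under ·: it is a subgroup.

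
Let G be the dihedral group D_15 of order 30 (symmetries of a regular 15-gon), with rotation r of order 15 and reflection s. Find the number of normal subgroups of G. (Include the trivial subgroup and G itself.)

G has 28 subgroups. Checking conjugation-invariance by order — order 1: 1/1 normal; order 2: 0/15 normal; order 3: 1/1 normal; order 5: 1/1 normal; order 6: 0/5 normal; order 10: 0/3 normal; order 15: 1/1 normal; order 30: 1/1 normal.
Total normal subgroups: 5.

5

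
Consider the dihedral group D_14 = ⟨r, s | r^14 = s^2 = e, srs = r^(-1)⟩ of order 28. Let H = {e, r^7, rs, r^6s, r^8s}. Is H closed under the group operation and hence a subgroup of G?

|H| = 5 does not divide |G| = 28, so by Lagrange H is not a subgroup.

No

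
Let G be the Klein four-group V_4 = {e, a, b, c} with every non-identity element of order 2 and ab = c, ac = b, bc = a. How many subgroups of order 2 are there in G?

3

|G| = 4 and 2 | 4, so subgroups of order 2 are possible by Lagrange.
The subgroups of order 2 are: {e, a}; {e, b}; {e, c}.
So G has 3 subgroups of order 2.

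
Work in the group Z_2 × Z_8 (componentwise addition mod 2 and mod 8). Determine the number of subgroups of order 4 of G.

3

|G| = 16 and 4 | 16, so subgroups of order 4 are possible by Lagrange.
The subgroups of order 4 are: {(0,0), (0,2), (0,4), (0,6)}; {(0,0), (0,4), (1,0), (1,4)}; {(0,0), (0,4), (1,2), (1,6)}.
So G has 3 subgroups of order 4.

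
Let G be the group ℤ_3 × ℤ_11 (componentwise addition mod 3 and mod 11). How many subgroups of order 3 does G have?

1

|G| = 33 and 3 | 33, so subgroups of order 3 are possible by Lagrange.
The subgroups of order 3 are: {(0,0), (1,0), (2,0)}.
So G has 1 subgroup of order 3.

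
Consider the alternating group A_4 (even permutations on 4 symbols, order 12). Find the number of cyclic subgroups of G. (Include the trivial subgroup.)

A cyclic subgroup of order d is generated by each of its φ(d) elements of order d, so the cyclic subgroups of order d number (#elements of order d)/φ(d).
Cyclic subgroups by order — order 1: 1; order 2: 3; order 3: 4.
Total: 8.

8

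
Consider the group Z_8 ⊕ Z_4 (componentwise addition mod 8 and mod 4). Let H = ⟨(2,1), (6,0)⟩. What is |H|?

16

|⟨(2,1)⟩| = 4 and |⟨(6,0)⟩| = 4, so |H| is a multiple of lcm(4, 4) = 4 and divides |G| = 32.
Closing under the operation: H = {(0,0), (0,1), (0,2), (0,3), (2,0), (2,1), (2,2), (2,3), (4,0), (4,1), (4,2), (4,3), (6,0), (6,1), (6,2), (6,3)}, so |H| = 16.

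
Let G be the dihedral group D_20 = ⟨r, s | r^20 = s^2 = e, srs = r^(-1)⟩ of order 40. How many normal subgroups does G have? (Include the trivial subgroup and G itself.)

9

G has 48 subgroups. Checking conjugation-invariance by order — order 1: 1/1 normal; order 2: 1/21 normal; order 4: 1/11 normal; order 5: 1/1 normal; order 8: 0/5 normal; order 10: 1/5 normal; order 20: 3/3 normal; order 40: 1/1 normal.
Total normal subgroups: 9.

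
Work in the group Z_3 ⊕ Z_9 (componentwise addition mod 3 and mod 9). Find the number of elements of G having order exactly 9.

An element (a,b) has order lcm(ord(a), ord(b)); count pairs with lcm equal to 9.
Enumerating gives 18 such elements.

18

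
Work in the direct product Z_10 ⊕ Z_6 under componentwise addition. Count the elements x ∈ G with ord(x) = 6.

6

An element (a,b) has order lcm(ord(a), ord(b)); count pairs with lcm equal to 6.
Enumerating gives 6 such elements.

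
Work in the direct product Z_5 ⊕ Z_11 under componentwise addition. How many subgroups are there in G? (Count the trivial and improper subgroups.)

|G| = 55, so by Lagrange every subgroup order divides 55. Divisors: 1, 5, 11, 55.
Subgroups by order — order 1: 1; order 5: 1; order 11: 1; order 55: 1.
Total: 1 + 1 + 1 + 1 = 4.

4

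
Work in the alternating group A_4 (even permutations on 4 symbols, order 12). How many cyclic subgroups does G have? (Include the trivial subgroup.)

8

Each element a generates a cyclic subgroup ⟨a⟩; distinct elements may generate the same one (a cyclic group of order d has φ(d) generators).
Cyclic subgroups by order — order 1: 1; order 2: 3; order 3: 4.
Total: 8.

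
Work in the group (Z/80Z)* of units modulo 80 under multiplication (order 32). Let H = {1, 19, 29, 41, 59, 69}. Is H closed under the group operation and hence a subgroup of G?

|H| = 6 does not divide |G| = 32, so by Lagrange H is not a subgroup.

No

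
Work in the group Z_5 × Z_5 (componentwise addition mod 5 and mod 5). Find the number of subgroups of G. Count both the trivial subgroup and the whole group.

|G| = 25, so by Lagrange every subgroup order divides 25. Divisors: 1, 5, 25.
Subgroups by order — order 1: 1; order 5: 6; order 25: 1.
Total: 1 + 6 + 1 = 8.

8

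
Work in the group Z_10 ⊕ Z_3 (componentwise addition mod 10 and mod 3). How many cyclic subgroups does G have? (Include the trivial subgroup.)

8

Group the elements of G by the cyclic subgroup they generate; each cyclic subgroup of order d accounts for φ(d) elements.
Cyclic subgroups by order — order 1: 1; order 2: 1; order 3: 1; order 5: 1; order 6: 1; order 10: 1; order 15: 1; order 30: 1.
Total: 8.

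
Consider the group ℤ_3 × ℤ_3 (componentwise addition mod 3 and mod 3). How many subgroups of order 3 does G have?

|G| = 9 and 3 | 9, so subgroups of order 3 are possible by Lagrange.
The subgroups of order 3 are: {(0,0), (0,1), (0,2)}; {(0,0), (1,0), (2,0)}; {(0,0), (1,1), (2,2)}; {(0,0), (1,2), (2,1)}.
So G has 4 subgroups of order 3.

4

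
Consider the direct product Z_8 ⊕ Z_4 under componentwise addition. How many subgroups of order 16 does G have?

3

|G| = 32 and 16 | 32, so subgroups of order 16 are possible by Lagrange.
The subgroups of order 16 are: {(0,0), (0,1), (0,2), (0,3), (2,0), (2,1), (2,2), (2,3), (4,0), (4,1), (4,2), (4,3), (6,0), (6,1), (6,2), (6,3)}; {(0,0), (0,2), (1,0), (1,2), (2,0), (2,2), (3,0), (3,2), (4,0), (4,2), (5,0), (5,2), (6,0), (6,2), (7,0), (7,2)}; {(0,0), (0,2), (1,1), (1,3), (2,0), (2,2), (3,1), (3,3), (4,0), (4,2), (5,1), (5,3), (6,0), (6,2), (7,1), (7,3)}.
So G has 3 subgroups of order 16.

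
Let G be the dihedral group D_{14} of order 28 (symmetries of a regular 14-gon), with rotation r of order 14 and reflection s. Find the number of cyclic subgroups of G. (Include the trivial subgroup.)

Each element a generates a cyclic subgroup ⟨a⟩; distinct elements may generate the same one (a cyclic group of order d has φ(d) generators).
Cyclic subgroups by order — order 1: 1; order 2: 15; order 7: 1; order 14: 1.
Total: 18.

18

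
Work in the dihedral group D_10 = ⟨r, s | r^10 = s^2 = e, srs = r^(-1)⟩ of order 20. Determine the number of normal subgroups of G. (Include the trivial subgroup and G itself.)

7

G has 22 subgroups. Checking conjugation-invariance by order — order 1: 1/1 normal; order 2: 1/11 normal; order 4: 0/5 normal; order 5: 1/1 normal; order 10: 3/3 normal; order 20: 1/1 normal.
Total normal subgroups: 7.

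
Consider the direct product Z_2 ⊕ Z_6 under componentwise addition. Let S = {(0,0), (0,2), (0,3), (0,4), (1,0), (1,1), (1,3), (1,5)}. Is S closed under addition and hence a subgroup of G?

|S| = 8 does not divide |G| = 12, so by Lagrange S is not a subgroup.

No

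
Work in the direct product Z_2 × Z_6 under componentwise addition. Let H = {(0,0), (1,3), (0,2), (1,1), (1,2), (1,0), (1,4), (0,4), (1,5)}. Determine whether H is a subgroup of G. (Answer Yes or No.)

|H| = 9 does not divide |G| = 12, so by Lagrange H is not a subgroup.

No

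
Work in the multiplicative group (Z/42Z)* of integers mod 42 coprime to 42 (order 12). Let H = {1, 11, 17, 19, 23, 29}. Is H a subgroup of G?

17 ∈ H but its inverse 5 ∉ H, so H is not a subgroup.

No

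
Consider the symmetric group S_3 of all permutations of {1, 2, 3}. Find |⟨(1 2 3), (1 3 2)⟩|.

|⟨(1 2 3)⟩| = 3 and |⟨(1 3 2)⟩| = 3, so |H| is a multiple of lcm(3, 3) = 3 and divides |G| = 6.
Closing under the operation: H = {e, (1 2 3), (1 3 2)}, so |H| = 3.

3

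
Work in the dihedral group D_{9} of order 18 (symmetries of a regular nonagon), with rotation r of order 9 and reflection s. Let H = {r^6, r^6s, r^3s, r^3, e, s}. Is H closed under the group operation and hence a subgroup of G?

Yes

|H| = 6 divides |G| = 18, consistent with Lagrange.
H contains the identity, every element's inverse is in H, and H is closed under ·: it is a subgroup.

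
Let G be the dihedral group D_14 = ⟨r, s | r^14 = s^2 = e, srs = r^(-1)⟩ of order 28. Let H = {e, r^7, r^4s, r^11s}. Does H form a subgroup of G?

Yes

|H| = 4 divides |G| = 28, consistent with Lagrange.
H contains the identity, every element's inverse is in H, and H is closed under ·: it is a subgroup.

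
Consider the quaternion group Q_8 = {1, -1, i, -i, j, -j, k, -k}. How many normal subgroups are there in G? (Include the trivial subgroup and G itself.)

6

G has 6 subgroups. Checking conjugation-invariance by order — order 1: 1/1 normal; order 2: 1/1 normal; order 4: 3/3 normal; order 8: 1/1 normal.
Total normal subgroups: 6.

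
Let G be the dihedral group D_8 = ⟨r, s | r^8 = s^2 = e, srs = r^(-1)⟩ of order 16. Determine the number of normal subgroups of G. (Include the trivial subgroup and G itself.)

7

G has 19 subgroups. Checking conjugation-invariance by order — order 1: 1/1 normal; order 2: 1/9 normal; order 4: 1/5 normal; order 8: 3/3 normal; order 16: 1/1 normal.
Total normal subgroups: 7.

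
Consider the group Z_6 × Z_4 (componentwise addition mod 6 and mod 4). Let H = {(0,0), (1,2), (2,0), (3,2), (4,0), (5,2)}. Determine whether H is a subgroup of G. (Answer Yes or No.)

Yes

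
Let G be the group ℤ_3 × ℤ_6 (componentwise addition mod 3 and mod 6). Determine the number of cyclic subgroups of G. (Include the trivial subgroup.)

10

Group the elements of G by the cyclic subgroup they generate; each cyclic subgroup of order d accounts for φ(d) elements.
Cyclic subgroups by order — order 1: 1; order 2: 1; order 3: 4; order 6: 4.
Total: 10.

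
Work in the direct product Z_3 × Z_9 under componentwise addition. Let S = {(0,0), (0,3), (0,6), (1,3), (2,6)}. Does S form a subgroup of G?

|S| = 5 does not divide |G| = 27, so by Lagrange S is not a subgroup.

No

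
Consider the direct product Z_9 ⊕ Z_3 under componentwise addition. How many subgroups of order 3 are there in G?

|G| = 27 and 3 | 27, so subgroups of order 3 are possible by Lagrange.
The subgroups of order 3 are: {(0,0), (0,1), (0,2)}; {(0,0), (3,0), (6,0)}; {(0,0), (3,1), (6,2)}; {(0,0), (3,2), (6,1)}.
So G has 4 subgroups of order 3.

4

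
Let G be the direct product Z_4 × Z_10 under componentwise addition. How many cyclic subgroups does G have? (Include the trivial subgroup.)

12

Group the elements of G by the cyclic subgroup they generate; each cyclic subgroup of order d accounts for φ(d) elements.
Cyclic subgroups by order — order 1: 1; order 2: 3; order 4: 2; order 5: 1; order 10: 3; order 20: 2.
Total: 12.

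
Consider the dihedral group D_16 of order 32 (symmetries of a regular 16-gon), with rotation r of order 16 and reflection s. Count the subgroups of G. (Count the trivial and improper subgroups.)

|G| = 32, so by Lagrange every subgroup order divides 32. Divisors: 1, 2, 4, 8, 16, 32.
Subgroups by order — order 1: 1; order 2: 17; order 4: 9; order 8: 5; order 16: 3; order 32: 1.
Total: 1 + 17 + 9 + 5 + 3 + 1 = 36.

36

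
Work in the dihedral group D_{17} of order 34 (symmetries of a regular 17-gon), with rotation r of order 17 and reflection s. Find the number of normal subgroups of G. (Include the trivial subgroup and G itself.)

3

G has 20 subgroups. Checking conjugation-invariance by order — order 1: 1/1 normal; order 2: 0/17 normal; order 17: 1/1 normal; order 34: 1/1 normal.
Total normal subgroups: 3.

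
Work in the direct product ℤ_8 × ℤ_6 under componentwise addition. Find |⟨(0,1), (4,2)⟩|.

12

|⟨(0,1)⟩| = 6 and |⟨(4,2)⟩| = 6, so |H| is a multiple of lcm(6, 6) = 6 and divides |G| = 48.
Closing under the operation: H = {(0,0), (0,1), (0,2), (0,3), (0,4), (0,5), (4,0), (4,1), (4,2), (4,3), (4,4), (4,5)}, so |H| = 12.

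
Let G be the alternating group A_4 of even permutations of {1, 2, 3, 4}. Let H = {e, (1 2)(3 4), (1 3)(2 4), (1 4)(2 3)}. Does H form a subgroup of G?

|H| = 4 divides |G| = 12, consistent with Lagrange.
H contains the identity, every element's inverse is in H, and H is closed under ∘: it is a subgroup.

Yes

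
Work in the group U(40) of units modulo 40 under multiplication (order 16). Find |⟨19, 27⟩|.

8

|⟨19⟩| = 2 and |⟨27⟩| = 4, so |H| is a multiple of lcm(2, 4) = 4 and divides |G| = 16.
Closing under the operation: H = {1, 3, 9, 11, 17, 19, 27, 33}, so |H| = 8.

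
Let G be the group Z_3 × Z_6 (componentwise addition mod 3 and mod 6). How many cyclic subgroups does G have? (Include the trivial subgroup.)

10

A cyclic subgroup of order d is generated by each of its φ(d) elements of order d, so the cyclic subgroups of order d number (#elements of order d)/φ(d).
Cyclic subgroups by order — order 1: 1; order 2: 1; order 3: 4; order 6: 4.
Total: 10.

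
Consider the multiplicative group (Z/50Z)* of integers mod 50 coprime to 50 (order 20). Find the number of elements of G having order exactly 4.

2

The elements of order 4 are: 7, 43.
That's 2.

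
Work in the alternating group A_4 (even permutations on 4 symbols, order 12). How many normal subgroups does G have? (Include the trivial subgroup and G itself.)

3

G has 10 subgroups. Checking conjugation-invariance by order — order 1: 1/1 normal; order 2: 0/3 normal; order 3: 0/4 normal; order 4: 1/1 normal; order 12: 1/1 normal.
Total normal subgroups: 3.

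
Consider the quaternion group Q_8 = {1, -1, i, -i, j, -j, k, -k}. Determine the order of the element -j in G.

4

Computing powers of -j: the smallest k with (-j)^k = e is k = 4.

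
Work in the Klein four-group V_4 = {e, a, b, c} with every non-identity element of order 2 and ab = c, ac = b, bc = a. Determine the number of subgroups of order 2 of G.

3

|G| = 4 and 2 | 4, so subgroups of order 2 are possible by Lagrange.
The subgroups of order 2 are: {e, a}; {e, b}; {e, c}.
So G has 3 subgroups of order 2.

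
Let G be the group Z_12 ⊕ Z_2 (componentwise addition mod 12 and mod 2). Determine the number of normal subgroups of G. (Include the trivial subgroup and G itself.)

16

G is abelian, so every subgroup is normal.
G has 16 subgroups in total, hence 16 normal subgroups.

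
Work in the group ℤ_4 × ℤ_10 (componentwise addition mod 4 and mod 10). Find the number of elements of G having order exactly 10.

An element (a,b) has order lcm(ord(a), ord(b)); count pairs with lcm equal to 10.
Enumerating gives 12 such elements.

12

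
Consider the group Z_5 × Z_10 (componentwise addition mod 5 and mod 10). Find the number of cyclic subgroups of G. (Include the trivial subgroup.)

A cyclic subgroup of order d is generated by each of its φ(d) elements of order d, so the cyclic subgroups of order d number (#elements of order d)/φ(d).
Cyclic subgroups by order — order 1: 1; order 2: 1; order 5: 6; order 10: 6.
Total: 14.

14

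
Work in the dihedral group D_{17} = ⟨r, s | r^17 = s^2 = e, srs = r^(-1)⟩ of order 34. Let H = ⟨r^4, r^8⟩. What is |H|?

17

|⟨r^4⟩| = 17 and |⟨r^8⟩| = 17, so |H| is a multiple of lcm(17, 17) = 17 and divides |G| = 34.
Closing under the operation: H = {e, r, r^2, r^3, r^4, r^5, r^6, r^7, r^8, r^9, r^10, r^11, r^12, r^13, r^14, r^15, r^16}, so |H| = 17.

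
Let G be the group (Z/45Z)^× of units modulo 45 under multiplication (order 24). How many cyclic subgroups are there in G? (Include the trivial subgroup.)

12

Each element a generates a cyclic subgroup ⟨a⟩; distinct elements may generate the same one (a cyclic group of order d has φ(d) generators).
Cyclic subgroups by order — order 1: 1; order 2: 3; order 3: 1; order 4: 2; order 6: 3; order 12: 2.
Total: 12.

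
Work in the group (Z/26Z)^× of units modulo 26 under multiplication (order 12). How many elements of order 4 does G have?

The elements of order 4 are: 5, 21.
That's 2.

2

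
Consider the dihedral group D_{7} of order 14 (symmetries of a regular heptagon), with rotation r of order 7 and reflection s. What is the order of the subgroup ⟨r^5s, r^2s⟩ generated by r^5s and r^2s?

14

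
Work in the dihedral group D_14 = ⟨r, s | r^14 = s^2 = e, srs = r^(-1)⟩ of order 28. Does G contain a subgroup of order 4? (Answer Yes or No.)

Yes

4 | 28. A subgroup of order 4 is {e, r^7, r^3s, r^10s}.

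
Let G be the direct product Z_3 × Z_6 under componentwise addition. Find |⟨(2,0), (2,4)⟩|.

9

|⟨(2,0)⟩| = 3 and |⟨(2,4)⟩| = 3, so |H| is a multiple of lcm(3, 3) = 3 and divides |G| = 18.
Closing under the operation: H = {(0,0), (0,2), (0,4), (1,0), (1,2), (1,4), (2,0), (2,2), (2,4)}, so |H| = 9.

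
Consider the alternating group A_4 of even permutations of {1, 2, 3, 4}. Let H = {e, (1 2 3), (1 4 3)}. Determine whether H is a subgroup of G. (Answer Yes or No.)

No

(1 4 3) ∈ H but its inverse (1 3 4) ∉ H, so H is not a subgroup.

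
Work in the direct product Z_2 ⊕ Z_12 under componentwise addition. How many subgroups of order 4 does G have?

|G| = 24 and 4 | 24, so subgroups of order 4 are possible by Lagrange.
The subgroups of order 4 are: {(0,0), (0,3), (0,6), (0,9)}; {(0,0), (0,6), (1,0), (1,6)}; {(0,0), (0,6), (1,3), (1,9)}.
So G has 3 subgroups of order 4.

3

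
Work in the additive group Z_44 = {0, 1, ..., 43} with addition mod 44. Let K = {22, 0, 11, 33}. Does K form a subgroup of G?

Yes

|K| = 4 divides |G| = 44, consistent with Lagrange.
K contains the identity, every element's inverse is in K, and K is closed under +: it is a subgroup.
In fact K = ⟨33⟩.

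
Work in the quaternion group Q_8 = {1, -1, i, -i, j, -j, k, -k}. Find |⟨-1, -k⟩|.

4

|⟨-1⟩| = 2 and |⟨-k⟩| = 4, so |H| is a multiple of lcm(2, 4) = 4 and divides |G| = 8.
Closing under the operation: H = {1, -1, k, -k}, so |H| = 4.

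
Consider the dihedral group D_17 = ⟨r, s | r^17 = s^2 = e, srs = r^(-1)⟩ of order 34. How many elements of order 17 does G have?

16

Enumerating element orders in G gives 16 elements of order 17.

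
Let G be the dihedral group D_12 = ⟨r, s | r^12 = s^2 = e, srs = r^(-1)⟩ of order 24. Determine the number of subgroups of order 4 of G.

|G| = 24 and 4 | 24, so subgroups of order 4 are possible by Lagrange.
The subgroups of order 4 are: {e, r^6, r^4s, r^10s}; {e, r^6, r^5s, r^11s}; {e, r^6, r^2s, r^8s}; {e, r^3, r^6, r^9}; … (7 in all).
So G has 7 subgroups of order 4.

7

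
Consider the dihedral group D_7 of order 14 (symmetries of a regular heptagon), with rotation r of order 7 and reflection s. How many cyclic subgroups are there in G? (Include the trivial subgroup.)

9

Each element a generates a cyclic subgroup ⟨a⟩; distinct elements may generate the same one (a cyclic group of order d has φ(d) generators).
Cyclic subgroups by order — order 1: 1; order 2: 7; order 7: 1.
Total: 9.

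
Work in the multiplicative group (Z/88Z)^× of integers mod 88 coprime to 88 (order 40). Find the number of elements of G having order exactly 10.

28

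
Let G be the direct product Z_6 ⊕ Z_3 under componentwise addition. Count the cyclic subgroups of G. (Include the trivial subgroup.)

10

Group the elements of G by the cyclic subgroup they generate; each cyclic subgroup of order d accounts for φ(d) elements.
Cyclic subgroups by order — order 1: 1; order 2: 1; order 3: 4; order 6: 4.
Total: 10.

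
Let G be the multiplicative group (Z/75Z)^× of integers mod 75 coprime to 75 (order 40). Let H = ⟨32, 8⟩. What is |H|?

20

|⟨32⟩| = 4 and |⟨8⟩| = 20, so |H| is a multiple of lcm(4, 20) = 20 and divides |G| = 40.
Closing under the operation: H = {1, 2, 4, 8, 16, 17, 19, 23, 31, 32, 34, 38, 46, 47, 49, 53, 61, 62, 64, 68}, so |H| = 20.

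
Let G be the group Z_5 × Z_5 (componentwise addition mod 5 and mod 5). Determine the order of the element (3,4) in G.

5

The order of (3,4) in Z_5 × Z_5 is lcm(ord(3) in Z_5, ord(4) in Z_5).
ord(3) = 5 and ord(4) = 5, so |⟨(3,4)⟩| = lcm(5, 5) = 5.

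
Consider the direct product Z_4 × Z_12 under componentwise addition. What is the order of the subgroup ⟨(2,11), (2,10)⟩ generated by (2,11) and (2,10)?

24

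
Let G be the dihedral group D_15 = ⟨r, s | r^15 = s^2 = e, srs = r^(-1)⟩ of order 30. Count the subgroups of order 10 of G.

3

|G| = 30 and 10 | 30, so subgroups of order 10 are possible by Lagrange.
The subgroups of order 10 are: {e, r^3, r^6, r^9, r^12, rs, r^4s, r^7s, r^10s, r^13s}; {e, r^3, r^6, r^9, r^12, r^2s, r^5s, r^8s, r^11s, r^14s}; {e, r^3, r^6, r^9, r^12, s, r^3s, r^6s, r^9s, r^12s}.
So G has 3 subgroups of order 10.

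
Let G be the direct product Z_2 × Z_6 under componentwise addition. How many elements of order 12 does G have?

An element (a,b) has order lcm(ord(a), ord(b)); count pairs with lcm equal to 12.
Enumerating gives 0 such elements.

0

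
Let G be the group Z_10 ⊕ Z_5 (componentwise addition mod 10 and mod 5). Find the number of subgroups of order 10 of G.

|G| = 50 and 10 | 50, so subgroups of order 10 are possible by Lagrange.
The subgroups of order 10 are: {(0,0), (0,1), (0,2), (0,3), (0,4), (5,0), (5,1), (5,2), (5,3), (5,4)}; {(0,0), (1,0), (2,0), (3,0), (4,0), (5,0), (6,0), (7,0), (8,0), (9,0)}; {(0,0), (1,1), (2,2), (3,3), (4,4), (5,0), (6,1), (7,2), (8,3), (9,4)}; {(0,0), (1,2), (2,4), (3,1), (4,3), (5,0), (6,2), (7,4), (8,1), (9,3)}; … (6 in all).
So G has 6 subgroups of order 10.

6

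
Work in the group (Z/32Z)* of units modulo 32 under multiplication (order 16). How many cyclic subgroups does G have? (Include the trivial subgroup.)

Each element a generates a cyclic subgroup ⟨a⟩; distinct elements may generate the same one (a cyclic group of order d has φ(d) generators).
Cyclic subgroups by order — order 1: 1; order 2: 3; order 4: 2; order 8: 2.
Total: 8.

8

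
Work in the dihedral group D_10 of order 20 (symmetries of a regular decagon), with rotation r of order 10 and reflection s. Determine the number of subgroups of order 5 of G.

1

|G| = 20 and 5 | 20, so subgroups of order 5 are possible by Lagrange.
The subgroups of order 5 are: {e, r^2, r^4, r^6, r^8}.
So G has 1 subgroup of order 5.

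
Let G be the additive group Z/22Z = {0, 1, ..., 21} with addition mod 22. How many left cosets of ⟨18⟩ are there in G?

|⟨18⟩| = 11 and |G| = 22.
By Lagrange, [G : H] = |G|/|H| = 22/11 = 2.

2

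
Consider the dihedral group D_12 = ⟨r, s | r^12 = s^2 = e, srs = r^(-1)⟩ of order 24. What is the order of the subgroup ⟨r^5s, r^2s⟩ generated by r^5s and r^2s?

8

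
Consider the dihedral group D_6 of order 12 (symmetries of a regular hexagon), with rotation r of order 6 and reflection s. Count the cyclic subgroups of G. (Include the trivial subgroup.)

Group the elements of G by the cyclic subgroup they generate; each cyclic subgroup of order d accounts for φ(d) elements.
Cyclic subgroups by order — order 1: 1; order 2: 7; order 3: 1; order 6: 1.
Total: 10.

10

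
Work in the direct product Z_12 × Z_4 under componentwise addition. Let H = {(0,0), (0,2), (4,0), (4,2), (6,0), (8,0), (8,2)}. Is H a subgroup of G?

|H| = 7 does not divide |G| = 48, so by Lagrange H is not a subgroup.

No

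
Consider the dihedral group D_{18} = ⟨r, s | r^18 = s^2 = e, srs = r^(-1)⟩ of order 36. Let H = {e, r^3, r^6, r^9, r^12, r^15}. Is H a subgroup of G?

Yes

|H| = 6 divides |G| = 36, consistent with Lagrange.
H contains the identity, every element's inverse is in H, and H is closed under ·: it is a subgroup.
In fact H = ⟨r^15⟩.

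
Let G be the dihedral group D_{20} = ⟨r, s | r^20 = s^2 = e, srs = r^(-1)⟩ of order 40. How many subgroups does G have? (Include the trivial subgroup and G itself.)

48

|G| = 40, so by Lagrange every subgroup order divides 40. Divisors: 1, 2, 4, 5, 8, 10, 20, 40.
Subgroups by order — order 1: 1; order 2: 21; order 4: 11; order 5: 1; order 8: 5; order 10: 5; order 20: 3; order 40: 1.
Total: 1 + 21 + 11 + 1 + 5 + 5 + 3 + 1 = 48.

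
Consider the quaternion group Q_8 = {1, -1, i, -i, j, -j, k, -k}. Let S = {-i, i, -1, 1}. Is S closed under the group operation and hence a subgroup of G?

Yes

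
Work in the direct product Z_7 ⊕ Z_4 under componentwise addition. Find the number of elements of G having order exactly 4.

2

An element (a,b) has order lcm(ord(a), ord(b)); count pairs with lcm equal to 4.
Enumerating gives 2 such elements.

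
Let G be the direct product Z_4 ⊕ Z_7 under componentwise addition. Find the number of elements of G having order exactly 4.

An element (a,b) has order lcm(ord(a), ord(b)); count pairs with lcm equal to 4.
Enumerating gives 2 such elements.

2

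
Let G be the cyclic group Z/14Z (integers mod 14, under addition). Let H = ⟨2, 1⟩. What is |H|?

|⟨2⟩| = 7 and |⟨1⟩| = 14, so |H| is a multiple of lcm(7, 14) = 14 and divides |G| = 14.
Closing {2, 1} under the group operation gives all of G, so |H| = 14.

14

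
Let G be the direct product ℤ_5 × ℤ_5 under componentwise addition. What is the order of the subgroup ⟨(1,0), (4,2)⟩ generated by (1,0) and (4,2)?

25

|⟨(1,0)⟩| = 5 and |⟨(4,2)⟩| = 5, so |H| is a multiple of lcm(5, 5) = 5 and divides |G| = 25.
Closing {(1,0), (4,2)} under the group operation gives all of G, so |H| = 25.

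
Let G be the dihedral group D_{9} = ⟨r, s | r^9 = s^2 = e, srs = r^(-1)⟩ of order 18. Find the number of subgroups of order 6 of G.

3

|G| = 18 and 6 | 18, so subgroups of order 6 are possible by Lagrange.
The subgroups of order 6 are: {e, r^3, r^6, r^2s, r^5s, r^8s}; {e, r^3, r^6, s, r^3s, r^6s}; {e, r^3, r^6, rs, r^4s, r^7s}.
So G has 3 subgroups of order 6.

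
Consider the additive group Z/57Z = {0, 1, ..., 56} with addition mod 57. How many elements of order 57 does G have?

36

In a cyclic group of order 57, the number of elements of order d (for d | 57) is φ(d).
φ(57) = 36.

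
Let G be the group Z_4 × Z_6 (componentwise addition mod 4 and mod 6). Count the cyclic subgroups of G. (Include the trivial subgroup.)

12

Each element a generates a cyclic subgroup ⟨a⟩; distinct elements may generate the same one (a cyclic group of order d has φ(d) generators).
Cyclic subgroups by order — order 1: 1; order 2: 3; order 3: 1; order 4: 2; order 6: 3; order 12: 2.
Total: 12.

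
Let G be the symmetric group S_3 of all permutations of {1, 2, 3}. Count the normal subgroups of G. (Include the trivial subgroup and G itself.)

3

G has 6 subgroups. Checking conjugation-invariance by order — order 1: 1/1 normal; order 2: 0/3 normal; order 3: 1/1 normal; order 6: 1/1 normal.
Total normal subgroups: 3.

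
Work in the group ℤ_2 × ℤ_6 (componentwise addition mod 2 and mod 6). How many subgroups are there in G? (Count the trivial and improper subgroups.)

10

|G| = 12, so by Lagrange every subgroup order divides 12. Divisors: 1, 2, 3, 4, 6, 12.
Subgroups by order — order 1: 1; order 2: 3; order 3: 1; order 4: 1; order 6: 3; order 12: 1.
Total: 1 + 3 + 1 + 1 + 3 + 1 = 10.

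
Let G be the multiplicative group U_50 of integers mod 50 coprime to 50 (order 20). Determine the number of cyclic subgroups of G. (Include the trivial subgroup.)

6

A cyclic subgroup of order d is generated by each of its φ(d) elements of order d, so the cyclic subgroups of order d number (#elements of order d)/φ(d).
Cyclic subgroups by order — order 1: 1; order 2: 1; order 4: 1; order 5: 1; order 10: 1; order 20: 1.
Total: 6.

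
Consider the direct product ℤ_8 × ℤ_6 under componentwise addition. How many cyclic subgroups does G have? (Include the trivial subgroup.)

16

A cyclic subgroup of order d is generated by each of its φ(d) elements of order d, so the cyclic subgroups of order d number (#elements of order d)/φ(d).
Cyclic subgroups by order — order 1: 1; order 2: 3; order 3: 1; order 4: 2; order 6: 3; order 8: 2; order 12: 2; order 24: 2.
Total: 16.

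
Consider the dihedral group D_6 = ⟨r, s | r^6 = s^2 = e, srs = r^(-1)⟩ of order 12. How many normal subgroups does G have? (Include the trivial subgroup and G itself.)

7

G has 16 subgroups. Checking conjugation-invariance by order — order 1: 1/1 normal; order 2: 1/7 normal; order 3: 1/1 normal; order 4: 0/3 normal; order 6: 3/3 normal; order 12: 1/1 normal.
Total normal subgroups: 7.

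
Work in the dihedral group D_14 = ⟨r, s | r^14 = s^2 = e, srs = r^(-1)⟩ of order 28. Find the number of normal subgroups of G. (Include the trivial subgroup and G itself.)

7

G has 28 subgroups. Checking conjugation-invariance by order — order 1: 1/1 normal; order 2: 1/15 normal; order 4: 0/7 normal; order 7: 1/1 normal; order 14: 3/3 normal; order 28: 1/1 normal.
Total normal subgroups: 7.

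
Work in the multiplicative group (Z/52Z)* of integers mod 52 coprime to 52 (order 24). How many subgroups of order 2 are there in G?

|G| = 24 and 2 | 24, so subgroups of order 2 are possible by Lagrange.
The subgroups of order 2 are: {1, 25}; {1, 27}; {1, 51}.
So G has 3 subgroups of order 2.

3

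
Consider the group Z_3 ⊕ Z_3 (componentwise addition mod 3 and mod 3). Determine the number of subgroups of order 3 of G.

4

|G| = 9 and 3 | 9, so subgroups of order 3 are possible by Lagrange.
The subgroups of order 3 are: {(0,0), (0,1), (0,2)}; {(0,0), (1,0), (2,0)}; {(0,0), (1,1), (2,2)}; {(0,0), (1,2), (2,1)}.
So G has 4 subgroups of order 3.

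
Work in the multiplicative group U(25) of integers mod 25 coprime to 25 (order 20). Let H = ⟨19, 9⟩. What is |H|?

10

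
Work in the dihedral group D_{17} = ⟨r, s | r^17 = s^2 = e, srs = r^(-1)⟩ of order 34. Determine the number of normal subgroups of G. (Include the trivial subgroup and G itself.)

G has 20 subgroups. Checking conjugation-invariance by order — order 1: 1/1 normal; order 2: 0/17 normal; order 17: 1/1 normal; order 34: 1/1 normal.
Total normal subgroups: 3.

3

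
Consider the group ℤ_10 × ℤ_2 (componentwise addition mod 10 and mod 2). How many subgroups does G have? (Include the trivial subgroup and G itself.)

10

|G| = 20, so by Lagrange every subgroup order divides 20. Divisors: 1, 2, 4, 5, 10, 20.
Subgroups by order — order 1: 1; order 2: 3; order 4: 1; order 5: 1; order 10: 3; order 20: 1.
Total: 1 + 3 + 1 + 1 + 3 + 1 = 10.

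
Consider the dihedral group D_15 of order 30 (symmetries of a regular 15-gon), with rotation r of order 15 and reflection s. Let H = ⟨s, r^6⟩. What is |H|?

|⟨s⟩| = 2 and |⟨r^6⟩| = 5, so |H| is a multiple of lcm(2, 5) = 10 and divides |G| = 30.
Closing under the operation: H = {e, r^3, r^6, r^9, r^12, s, r^3s, r^6s, r^9s, r^12s}, so |H| = 10.

10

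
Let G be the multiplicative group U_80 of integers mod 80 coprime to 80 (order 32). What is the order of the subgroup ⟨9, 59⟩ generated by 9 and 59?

|⟨9⟩| = 2 and |⟨59⟩| = 4, so |H| is a multiple of lcm(2, 4) = 4 and divides |G| = 32.
Closing under the operation: H = {1, 9, 11, 19, 41, 49, 51, 59}, so |H| = 8.

8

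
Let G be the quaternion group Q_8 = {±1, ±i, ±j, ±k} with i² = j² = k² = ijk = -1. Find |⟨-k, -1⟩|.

|⟨-k⟩| = 4 and |⟨-1⟩| = 2, so |H| is a multiple of lcm(4, 2) = 4 and divides |G| = 8.
Closing under the operation: H = {1, -1, k, -k}, so |H| = 4.

4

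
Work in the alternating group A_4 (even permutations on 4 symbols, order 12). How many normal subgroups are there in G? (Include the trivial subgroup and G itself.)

G has 10 subgroups. Checking conjugation-invariance by order — order 1: 1/1 normal; order 2: 0/3 normal; order 3: 0/4 normal; order 4: 1/1 normal; order 12: 1/1 normal.
Total normal subgroups: 3.

3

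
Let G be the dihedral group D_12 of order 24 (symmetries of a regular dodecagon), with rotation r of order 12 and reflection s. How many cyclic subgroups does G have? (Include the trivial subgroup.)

18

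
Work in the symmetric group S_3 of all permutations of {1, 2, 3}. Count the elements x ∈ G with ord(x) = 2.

The elements of order 2 are: (2 3), (1 2), (1 3).
That's 3.

3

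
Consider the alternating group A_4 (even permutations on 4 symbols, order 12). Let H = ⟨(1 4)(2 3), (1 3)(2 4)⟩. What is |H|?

|⟨(1 4)(2 3)⟩| = 2 and |⟨(1 3)(2 4)⟩| = 2, so |H| is a multiple of lcm(2, 2) = 2 and divides |G| = 12.
Closing under the operation: H = {e, (1 2)(3 4), (1 3)(2 4), (1 4)(2 3)}, so |H| = 4.

4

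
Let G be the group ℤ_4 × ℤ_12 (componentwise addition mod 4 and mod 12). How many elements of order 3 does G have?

2

An element (a,b) has order lcm(ord(a), ord(b)); count pairs with lcm equal to 3.
Enumerating gives 2 such elements.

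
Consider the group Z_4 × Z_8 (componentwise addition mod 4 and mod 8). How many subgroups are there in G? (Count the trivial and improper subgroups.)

22

|G| = 32, so by Lagrange every subgroup order divides 32. Divisors: 1, 2, 4, 8, 16, 32.
Subgroups by order — order 1: 1; order 2: 3; order 4: 7; order 8: 7; order 16: 3; order 32: 1.
Total: 1 + 3 + 7 + 7 + 3 + 1 = 22.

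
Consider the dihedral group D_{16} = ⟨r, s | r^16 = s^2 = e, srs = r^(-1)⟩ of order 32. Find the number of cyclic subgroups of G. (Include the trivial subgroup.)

21

Each element a generates a cyclic subgroup ⟨a⟩; distinct elements may generate the same one (a cyclic group of order d has φ(d) generators).
Cyclic subgroups by order — order 1: 1; order 2: 17; order 4: 1; order 8: 1; order 16: 1.
Total: 21.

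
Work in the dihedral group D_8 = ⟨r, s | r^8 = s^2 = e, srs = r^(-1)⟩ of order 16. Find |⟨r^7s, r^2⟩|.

8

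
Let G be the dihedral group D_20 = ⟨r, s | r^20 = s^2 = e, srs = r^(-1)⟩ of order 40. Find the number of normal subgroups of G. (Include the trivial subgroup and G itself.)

9

G has 48 subgroups. Checking conjugation-invariance by order — order 1: 1/1 normal; order 2: 1/21 normal; order 4: 1/11 normal; order 5: 1/1 normal; order 8: 0/5 normal; order 10: 1/5 normal; order 20: 3/3 normal; order 40: 1/1 normal.
Total normal subgroups: 9.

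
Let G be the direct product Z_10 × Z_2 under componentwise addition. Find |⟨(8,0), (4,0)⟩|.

|⟨(8,0)⟩| = 5 and |⟨(4,0)⟩| = 5, so |H| is a multiple of lcm(5, 5) = 5 and divides |G| = 20.
Closing under the operation: H = {(0,0), (2,0), (4,0), (6,0), (8,0)}, so |H| = 5.

5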